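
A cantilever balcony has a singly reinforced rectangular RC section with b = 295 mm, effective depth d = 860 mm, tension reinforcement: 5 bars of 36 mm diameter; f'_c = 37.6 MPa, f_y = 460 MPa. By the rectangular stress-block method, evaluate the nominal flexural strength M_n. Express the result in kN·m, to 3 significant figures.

M_n ≈ 1720 kN·m

A_s = 5 × 1018 = 5090 mm².
T = A_s f_y = 5090 × 460 = 2341400 N = 2341.4 kN.
From C = T: a = T/(0.85 f'_c b) = 2341400/(0.85 × 37.6 × 295) = 248.34 mm.
M_n = T(d − a/2) = 2341.4 kN × (860 − 124.17) mm = 1722.87 kN·m.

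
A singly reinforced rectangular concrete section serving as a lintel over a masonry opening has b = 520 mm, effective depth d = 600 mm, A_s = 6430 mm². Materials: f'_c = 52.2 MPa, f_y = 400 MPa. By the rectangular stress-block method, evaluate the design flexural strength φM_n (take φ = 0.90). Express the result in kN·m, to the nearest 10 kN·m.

φM_n ≈ 1260 kN·m

T = A_s f_y = 6430 × 400 = 2572000 N = 2572 kN.
From C = T: a = T/(0.85 f'_c b) = 2572000/(0.85 × 52.2 × 520) = 111.48 mm.
M_n = T(d − a/2) = 2572 kN × (600 − 55.74) mm = 1399.84 kN·m.
φM_n = 0.90 × 1399.84 = 1259.86 kN·m.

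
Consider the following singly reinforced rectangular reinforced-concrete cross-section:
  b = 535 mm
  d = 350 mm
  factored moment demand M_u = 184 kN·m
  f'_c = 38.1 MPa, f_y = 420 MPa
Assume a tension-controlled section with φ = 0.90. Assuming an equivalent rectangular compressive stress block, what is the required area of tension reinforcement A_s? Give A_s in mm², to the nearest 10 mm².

A_s ≈ 1470 mm²

M_n = M_u/φ = 184/0.90 = 204.444 kN·m.
With M_n = 0.85 f'_c a b (d − a/2), solve the quadratic for a:
a = d − √(d² − 2M_n/(0.85 f'_c b)) = 350 − √(350² − 2 × 204.444×10⁶/(0.85 × 38.1 × 535)) = 35.52 mm.
A_s = 0.85 f'_c a b / f_y = 0.85 × 38.1 × 35.52 × 535 / 420 = 1465.3 mm².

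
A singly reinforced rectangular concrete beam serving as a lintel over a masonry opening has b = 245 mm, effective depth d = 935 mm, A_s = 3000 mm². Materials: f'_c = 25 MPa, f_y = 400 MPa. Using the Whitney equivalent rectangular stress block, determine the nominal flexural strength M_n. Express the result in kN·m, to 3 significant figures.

T = A_s f_y = 3000 × 400 = 1200000 N = 1200 kN.
From C = T: a = T/(0.85 f'_c b) = 1200000/(0.85 × 25 × 245) = 230.49 mm.
M_n = T(d − a/2) = 1200 kN × (935 − 115.245) mm = 983.71 kN·m.

M_n ≈ 984 kN·m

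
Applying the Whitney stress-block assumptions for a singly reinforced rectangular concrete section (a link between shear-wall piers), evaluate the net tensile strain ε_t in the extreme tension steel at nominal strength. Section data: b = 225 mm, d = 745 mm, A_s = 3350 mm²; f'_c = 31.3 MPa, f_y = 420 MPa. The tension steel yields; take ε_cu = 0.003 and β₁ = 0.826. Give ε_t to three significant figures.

ε_t ≈ 0.00485

a = A_s f_y/(0.85 f'_c b) = 235.04 mm.
β₁ = 0.826, so c = a/β₁ = 235.04/0.826 = 284.55 mm.
From the linear strain diagram with ε_cu = 0.003: ε_t = 0.003 (d − c)/c = 0.003 × (745 − 284.55)/284.55 = 0.00485.
ε_t is between 0.004 and 0.005 — transition zone.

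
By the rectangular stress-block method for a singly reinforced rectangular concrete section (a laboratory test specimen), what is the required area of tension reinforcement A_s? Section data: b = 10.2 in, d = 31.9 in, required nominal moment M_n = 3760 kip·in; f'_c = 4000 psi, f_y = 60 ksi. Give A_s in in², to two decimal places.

From M_n = 0.85 f'_c a b (d − a/2):
a = d − √(d² − 2M_n/(0.85 f'_c b)) = 31.9 − √(31.9² − 2 × 3760/(0.85 × 4 × 10.2)) = 3.602 in.
A_s = 0.85 f'_c a b / f_y = 0.85 × 4 × 3.602 × 10.2 / 60 = 2.082 in².

A_s ≈ 2.08 in²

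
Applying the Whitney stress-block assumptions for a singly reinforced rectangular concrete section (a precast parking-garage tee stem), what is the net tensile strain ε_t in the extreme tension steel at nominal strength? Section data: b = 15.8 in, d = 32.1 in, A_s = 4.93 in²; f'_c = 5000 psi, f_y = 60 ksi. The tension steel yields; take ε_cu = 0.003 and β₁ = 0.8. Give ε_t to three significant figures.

a = A_s f_y/(0.85 f'_c b) = 4.405 in.
β₁ = 0.8, so c = a/β₁ = 4.405/0.8 = 5.506 in.
From the linear strain diagram with ε_cu = 0.003: ε_t = 0.003 (d − c)/c = 0.003 × (32.1 − 5.506)/5.506 = 0.0145.
Since ε_t ≥ 0.005, the section is tension-controlled.

ε_t ≈ 0.0145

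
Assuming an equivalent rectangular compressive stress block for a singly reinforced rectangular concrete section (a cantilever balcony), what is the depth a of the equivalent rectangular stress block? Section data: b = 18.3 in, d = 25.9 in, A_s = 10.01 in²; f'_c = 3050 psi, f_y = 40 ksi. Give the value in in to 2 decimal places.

T = A_s f_y = 10.01 × 40 = 400.4 kips.
a = T/(0.85 f'_c b) = 400.4/(0.85 × 3.05 × 18.3) = 8.44 in.

a ≈ 8.44 in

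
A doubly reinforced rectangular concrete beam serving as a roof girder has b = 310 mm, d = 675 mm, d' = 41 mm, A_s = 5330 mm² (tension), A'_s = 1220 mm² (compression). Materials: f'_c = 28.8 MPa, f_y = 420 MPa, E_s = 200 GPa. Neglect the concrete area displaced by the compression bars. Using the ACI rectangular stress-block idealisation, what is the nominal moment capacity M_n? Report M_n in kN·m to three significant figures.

Assume both tension and compression steel yield.
Net tension couple steel: A_s − A'_s = 4110 mm².
a = (A_s − A'_s) f_y / (0.85 f'_c b) = 1726200/(0.85 × 28.8 × 310) = 227.47 mm.
c = a/β₁ = 227.47/0.844 = 269.51 mm; ε'_s = 0.003(c − d')/c = 0.0025 ≥ f_y/E_s = 0.0021, so compression steel does yield.
M_n = (A_s − A'_s) f_y (d − a/2) + A'_s f_y (d − d') = [1726200 × (675 − 113.735) + 512400 × (675 − 41)] × 10⁻⁶ = 968.86 + 324.86 = 1293.72 kN·m.

M_n ≈ 1290 kN·m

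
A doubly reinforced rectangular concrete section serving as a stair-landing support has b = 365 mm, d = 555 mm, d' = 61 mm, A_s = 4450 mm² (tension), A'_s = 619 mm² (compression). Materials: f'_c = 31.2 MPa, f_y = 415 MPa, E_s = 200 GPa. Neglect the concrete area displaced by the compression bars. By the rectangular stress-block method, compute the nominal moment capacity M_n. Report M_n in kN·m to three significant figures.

M_n ≈ 879 kN·m

Assume both tension and compression steel yield.
Net tension couple steel: A_s − A'_s = 3831 mm².
a = (A_s − A'_s) f_y / (0.85 f'_c b) = 1589865/(0.85 × 31.2 × 365) = 164.25 mm.
c = a/β₁ = 164.25/0.827 = 198.61 mm; ε'_s = 0.003(c − d')/c = 0.0021 ≥ f_y/E_s = 0.0021, so compression steel does yield.
M_n = (A_s − A'_s) f_y (d − a/2) + A'_s f_y (d − d') = [1589865 × (555 − 82.125) + 256885 × (555 − 61)] × 10⁻⁶ = 751.81 + 126.90 = 878.71 kN·m.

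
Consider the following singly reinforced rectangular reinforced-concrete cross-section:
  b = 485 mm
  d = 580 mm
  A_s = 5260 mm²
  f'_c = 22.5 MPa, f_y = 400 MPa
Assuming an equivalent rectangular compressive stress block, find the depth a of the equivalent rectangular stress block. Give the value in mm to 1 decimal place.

T = A_s f_y = 5260 × 400 = 2104000 N = 2104 kN.
Setting C = 0.85 f'_c a b equal to T: a = 2104000/(0.85 × 22.5 × 485) = 226.8 mm.

a ≈ 226.8 mm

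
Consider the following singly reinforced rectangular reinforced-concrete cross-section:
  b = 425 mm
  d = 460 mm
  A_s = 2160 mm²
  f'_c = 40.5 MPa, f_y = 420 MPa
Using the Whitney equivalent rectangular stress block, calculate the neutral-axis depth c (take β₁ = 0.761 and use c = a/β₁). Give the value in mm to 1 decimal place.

T = A_s f_y = 2160 × 420 = 907200 N = 907.2 kN.
Setting C = 0.85 f'_c a b equal to T: a = 907200/(0.85 × 40.5 × 425) = 62.007 mm.
With β₁ = 0.761, c = a/β₁ = 62.007/0.761 = 81.5 mm.

c ≈ 81.5 mm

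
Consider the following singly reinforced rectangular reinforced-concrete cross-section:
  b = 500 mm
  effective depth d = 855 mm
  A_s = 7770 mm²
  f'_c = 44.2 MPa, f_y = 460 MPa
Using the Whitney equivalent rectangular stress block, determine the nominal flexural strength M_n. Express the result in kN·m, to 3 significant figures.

T = A_s f_y = 7770 × 460 = 3574200 N = 3574.2 kN.
From C = T: a = T/(0.85 f'_c b) = 3574200/(0.85 × 44.2 × 500) = 190.27 mm.
M_n = T(d − a/2) = 3574.2 kN × (855 − 95.135) mm = 2715.91 kN·m.

M_n ≈ 2720 kN·m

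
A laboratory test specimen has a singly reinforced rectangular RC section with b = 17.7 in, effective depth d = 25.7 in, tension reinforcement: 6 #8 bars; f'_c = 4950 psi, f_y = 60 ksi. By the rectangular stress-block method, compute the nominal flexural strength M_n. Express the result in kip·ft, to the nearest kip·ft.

M_n ≈ 564 kip·ft

A_s = 6 × 0.79 = 4.74 in².
T = A_s f_y = 4.74 × 60 = 284.4 kips.
a = T/(0.85 f'_c b) = 284.4/(0.85 × 4.95 × 17.7) = 3.819 in.
M_n = T(d − a/2) = 284.4 × (25.7 − 1.9095) = 6766.0 kip·in = 6766.0/12 = 563.83 kip·ft.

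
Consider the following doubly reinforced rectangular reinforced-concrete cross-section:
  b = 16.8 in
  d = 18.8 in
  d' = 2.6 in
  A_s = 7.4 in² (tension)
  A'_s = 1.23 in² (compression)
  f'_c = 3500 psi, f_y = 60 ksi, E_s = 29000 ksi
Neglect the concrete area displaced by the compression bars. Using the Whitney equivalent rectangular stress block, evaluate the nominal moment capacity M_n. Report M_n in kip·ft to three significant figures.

Assume both steels yield.
a = (A_s − A'_s) f_y/(0.85 f'_c b) = (7.4 − 1.23) × 60/(0.85 × 3.5 × 16.8) = 7.407 in.
c = a/β₁ = 7.407/0.85 = 8.714 in; ε'_s = 0.003(c − d')/c = 0.0021 ≥ ε_y = 0.0021, so the compression steel yields.
M_n = (A_s − A'_s) f_y (d − a/2) + A'_s f_y (d − d') = 370.2 × (18.8 − 3.7035) + 73.8 × (18.8 − 2.6) = 5588.7 + 1195.6 = 6784.3 kip·in = 6784.3/12 = 565.36 kip·ft.

M_n ≈ 565 kip·ft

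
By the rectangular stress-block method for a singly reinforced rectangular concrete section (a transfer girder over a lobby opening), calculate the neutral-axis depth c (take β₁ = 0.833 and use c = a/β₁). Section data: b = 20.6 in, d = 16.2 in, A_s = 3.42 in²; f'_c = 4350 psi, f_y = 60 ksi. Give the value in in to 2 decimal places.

T = A_s f_y = 3.42 × 60 = 205.2 kips.
a = T/(0.85 f'_c b) = 205.2/(0.85 × 4.35 × 20.6) = 2.6940 in.
With β₁ = 0.833, c = a/β₁ = 2.6940/0.833 = 3.23 in.

c ≈ 3.23 in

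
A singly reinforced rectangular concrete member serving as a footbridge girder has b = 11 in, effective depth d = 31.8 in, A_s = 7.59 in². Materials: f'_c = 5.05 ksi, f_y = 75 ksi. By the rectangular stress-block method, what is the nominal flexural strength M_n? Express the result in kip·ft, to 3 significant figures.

M_n ≈ 1220 kip·ft

T = A_s f_y = 7.59 × 75 = 569.25 kips.
a = T/(0.85 f'_c b) = 569.25/(0.85 × 5.05 × 11) = 12.056 in.
M_n = T(d − a/2) = 569.25 × (31.8 − 6.028) = 14670.7 kip·in = 14670.7/12 = 1222.56 kip·ft.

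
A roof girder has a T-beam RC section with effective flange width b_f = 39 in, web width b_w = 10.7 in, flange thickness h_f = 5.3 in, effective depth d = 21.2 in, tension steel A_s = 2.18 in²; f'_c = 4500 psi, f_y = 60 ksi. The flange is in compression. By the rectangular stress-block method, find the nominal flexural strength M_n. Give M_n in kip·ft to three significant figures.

Tension: T = A_s f_y = 2.18 × 60 = 130.8 kips.
Try a within the flange: a = T/(0.85 f'_c b_f) = 130.8/(0.85 × 4.5 × 39) = 0.877 in.
Since a = 0.877 ≤ h_f = 5.3 in, the stress block lies entirely in the flange; analyse as a rectangular beam of width b_f.
M_n = T(d − a/2) = 130.8 × (21.2 − 0.4385) = 2715.6 kip·in.
M_n = 2715.6/12 = 226.30 kip·ft.

M_n ≈ 226 kip·ft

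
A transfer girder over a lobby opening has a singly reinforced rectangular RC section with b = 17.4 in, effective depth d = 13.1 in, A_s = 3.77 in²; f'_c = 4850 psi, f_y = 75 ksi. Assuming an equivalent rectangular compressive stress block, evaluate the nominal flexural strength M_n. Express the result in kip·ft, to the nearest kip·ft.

T = A_s f_y = 3.77 × 75 = 282.75 kips.
a = T/(0.85 f'_c b) = 282.75/(0.85 × 4.85 × 17.4) = 3.942 in.
M_n = T(d − a/2) = 282.75 × (13.1 − 1.971) = 3146.7 kip·in = 3146.7/12 = 262.23 kip·ft.

M_n ≈ 262 kip·ft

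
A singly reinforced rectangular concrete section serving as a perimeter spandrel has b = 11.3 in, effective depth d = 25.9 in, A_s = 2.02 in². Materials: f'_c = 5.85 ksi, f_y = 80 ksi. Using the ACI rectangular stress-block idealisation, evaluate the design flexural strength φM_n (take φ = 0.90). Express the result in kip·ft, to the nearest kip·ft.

φM_n ≈ 296 kip·ft

T = A_s f_y = 2.02 × 80 = 161.6 kips.
a = T/(0.85 f'_c b) = 161.6/(0.85 × 5.85 × 11.3) = 2.876 in.
M_n = T(d − a/2) = 161.6 × (25.9 − 1.438) = 3953.1 kip·in = 3953.1/12 = 329.43 kip·ft.
φM_n = 0.90 × 329.43 = 296.49 kip·ft.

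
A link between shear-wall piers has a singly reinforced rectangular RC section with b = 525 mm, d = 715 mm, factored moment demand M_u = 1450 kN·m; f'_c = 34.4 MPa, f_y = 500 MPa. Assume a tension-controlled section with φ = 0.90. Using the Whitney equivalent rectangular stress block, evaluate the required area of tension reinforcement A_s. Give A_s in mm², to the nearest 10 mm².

A_s ≈ 5100 mm²

M_n = M_u/φ = 1450/0.90 = 1611.11 kN·m.
With M_n = 0.85 f'_c a b (d − a/2), solve the quadratic for a:
a = d − √(d² − 2M_n/(0.85 f'_c b)) = 715 − √(715² − 2 × 1611.11×10⁶/(0.85 × 34.4 × 525)) = 166.07 mm.
A_s = 0.85 f'_c a b / f_y = 0.85 × 34.4 × 166.07 × 525 / 500 = 5098.7 mm².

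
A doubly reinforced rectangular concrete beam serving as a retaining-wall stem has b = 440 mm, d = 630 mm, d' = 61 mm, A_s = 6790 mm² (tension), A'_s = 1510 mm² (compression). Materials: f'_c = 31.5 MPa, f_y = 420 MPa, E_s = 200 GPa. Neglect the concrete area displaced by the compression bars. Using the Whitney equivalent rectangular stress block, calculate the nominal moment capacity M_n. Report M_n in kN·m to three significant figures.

Assume both tension and compression steel yield.
Net tension couple steel: A_s − A'_s = 5280 mm².
a = (A_s − A'_s) f_y / (0.85 f'_c b) = 2217600/(0.85 × 31.5 × 440) = 188.24 mm.
c = a/β₁ = 188.24/0.825 = 228.17 mm; ε'_s = 0.003(c − d')/c = 0.0022 ≥ f_y/E_s = 0.0021, so compression steel does yield.
M_n = (A_s − A'_s) f_y (d − a/2) + A'_s f_y (d − d') = [2217600 × (630 − 94.12) + 634200 × (630 − 61)] × 10⁻⁶ = 1188.37 + 360.86 = 1549.23 kN·m.

M_n ≈ 1550 kN·m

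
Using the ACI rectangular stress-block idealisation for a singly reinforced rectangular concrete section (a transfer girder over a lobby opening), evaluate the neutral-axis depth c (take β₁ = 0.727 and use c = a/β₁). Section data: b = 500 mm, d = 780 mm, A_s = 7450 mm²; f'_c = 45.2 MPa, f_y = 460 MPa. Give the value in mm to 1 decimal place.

T = A_s f_y = 7450 × 460 = 3427000 N = 3427 kN.
Setting C = 0.85 f'_c a b equal to T: a = 3427000/(0.85 × 45.2 × 500) = 178.397 mm.
With β₁ = 0.727, c = a/β₁ = 178.397/0.727 = 245.4 mm.

c ≈ 245.4 mm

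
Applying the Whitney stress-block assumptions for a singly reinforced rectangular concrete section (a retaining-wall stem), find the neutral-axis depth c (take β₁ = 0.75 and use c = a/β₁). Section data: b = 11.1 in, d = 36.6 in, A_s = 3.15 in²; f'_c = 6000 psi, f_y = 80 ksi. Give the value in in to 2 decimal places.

T = A_s f_y = 3.15 × 80 = 252 kips.
a = T/(0.85 f'_c b) = 252/(0.85 × 6 × 11.1) = 4.4515 in.
With β₁ = 0.75, c = a/β₁ = 4.4515/0.75 = 5.94 in.

c ≈ 5.94 in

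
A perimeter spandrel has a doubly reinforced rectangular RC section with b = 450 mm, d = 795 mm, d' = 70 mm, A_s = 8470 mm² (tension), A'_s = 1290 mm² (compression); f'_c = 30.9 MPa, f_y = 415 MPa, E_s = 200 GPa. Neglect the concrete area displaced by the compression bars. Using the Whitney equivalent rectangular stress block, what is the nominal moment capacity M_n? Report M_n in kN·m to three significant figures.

Assume both tension and compression steel yield.
Net tension couple steel: A_s − A'_s = 7180 mm².
a = (A_s − A'_s) f_y / (0.85 f'_c b) = 2979700/(0.85 × 30.9 × 450) = 252.11 mm.
c = a/β₁ = 252.11/0.829 = 304.11 mm; ε'_s = 0.003(c − d')/c = 0.0023 ≥ f_y/E_s = 0.0021, so compression steel does yield.
M_n = (A_s − A'_s) f_y (d − a/2) + A'_s f_y (d − d') = [2979700 × (795 − 126.055) + 535350 × (795 − 70)] × 10⁻⁶ = 1993.26 + 388.13 = 2381.39 kN·m.

M_n ≈ 2380 kN·m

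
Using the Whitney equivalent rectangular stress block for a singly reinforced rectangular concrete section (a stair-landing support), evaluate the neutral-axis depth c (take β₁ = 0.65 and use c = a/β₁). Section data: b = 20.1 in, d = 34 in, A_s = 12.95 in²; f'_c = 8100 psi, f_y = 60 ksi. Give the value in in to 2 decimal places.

c ≈ 8.64 in

T = A_s f_y = 12.95 × 60 = 777 kips.
a = T/(0.85 f'_c b) = 777/(0.85 × 8.1 × 20.1) = 5.6146 in.
With β₁ = 0.65, c = a/β₁ = 5.6146/0.65 = 8.64 in.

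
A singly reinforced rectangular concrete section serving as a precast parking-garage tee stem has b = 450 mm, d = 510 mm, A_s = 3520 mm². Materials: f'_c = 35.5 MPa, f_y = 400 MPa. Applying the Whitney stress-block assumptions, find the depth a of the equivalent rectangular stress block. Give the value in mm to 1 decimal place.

a ≈ 103.7 mm

T = A_s f_y = 3520 × 400 = 1408000 N = 1408 kN.
Setting C = 0.85 f'_c a b equal to T: a = 1408000/(0.85 × 35.5 × 450) = 103.7 mm.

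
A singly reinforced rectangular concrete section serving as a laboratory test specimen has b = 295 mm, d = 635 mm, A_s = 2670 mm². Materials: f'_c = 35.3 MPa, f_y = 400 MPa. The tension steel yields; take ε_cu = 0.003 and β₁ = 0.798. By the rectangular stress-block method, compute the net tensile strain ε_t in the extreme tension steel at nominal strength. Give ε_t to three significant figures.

a = A_s f_y/(0.85 f'_c b) = 120.66 mm.
β₁ = 0.798, so c = a/β₁ = 120.66/0.798 = 151.20 mm.
From the linear strain diagram with ε_cu = 0.003: ε_t = 0.003 (d − c)/c = 0.003 × (635 − 151.20)/151.20 = 0.00960.
Since ε_t ≥ 0.005, the section is tension-controlled.

ε_t ≈ 0.00960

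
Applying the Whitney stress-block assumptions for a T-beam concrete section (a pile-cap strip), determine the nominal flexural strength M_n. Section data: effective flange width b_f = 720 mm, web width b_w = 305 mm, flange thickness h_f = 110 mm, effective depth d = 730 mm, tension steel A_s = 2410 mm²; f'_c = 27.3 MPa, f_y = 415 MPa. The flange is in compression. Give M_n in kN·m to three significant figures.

Tension: T = A_s f_y = 2410 × 415 = 1000150 N.
Try a within the flange: a = T/(0.85 f'_c b_f) = 1000150/(0.85 × 27.3 × 720) = 59.86 mm.
Since a = 59.86 ≤ h_f = 110 mm, the stress block lies entirely in the flange; analyse as a rectangular beam of width b_f.
M_n = T(d − a/2) = 1000150 × (730 − 29.93) = 700.18 × 10⁶ N·mm.
M_n = 700.18 kN·m.

M_n ≈ 700 kN·m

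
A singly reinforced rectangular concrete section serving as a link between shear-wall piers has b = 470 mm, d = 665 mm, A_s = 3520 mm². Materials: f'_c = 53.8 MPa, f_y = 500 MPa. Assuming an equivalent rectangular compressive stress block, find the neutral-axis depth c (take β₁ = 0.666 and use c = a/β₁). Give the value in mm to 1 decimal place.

c ≈ 123.0 mm

T = A_s f_y = 3520 × 500 = 1760000 N = 1760 kN.
Setting C = 0.85 f'_c a b equal to T: a = 1760000/(0.85 × 53.8 × 470) = 81.887 mm.
With β₁ = 0.666, c = a/β₁ = 81.887/0.666 = 123.0 mm.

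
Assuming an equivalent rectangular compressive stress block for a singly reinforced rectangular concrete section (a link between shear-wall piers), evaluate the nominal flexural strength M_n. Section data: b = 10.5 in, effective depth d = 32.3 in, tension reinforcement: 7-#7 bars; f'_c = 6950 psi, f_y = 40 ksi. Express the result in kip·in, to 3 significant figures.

A_s = 7 × 0.6 = 4.2 in².
T = A_s f_y = 4.2 × 40 = 168 kips.
a = T/(0.85 f'_c b) = 168/(0.85 × 6.95 × 10.5) = 2.708 in.
M_n = T(d − a/2) = 168 × (32.3 − 1.354) = 5198.9 kip·in.

M_n ≈ 5200 kip·in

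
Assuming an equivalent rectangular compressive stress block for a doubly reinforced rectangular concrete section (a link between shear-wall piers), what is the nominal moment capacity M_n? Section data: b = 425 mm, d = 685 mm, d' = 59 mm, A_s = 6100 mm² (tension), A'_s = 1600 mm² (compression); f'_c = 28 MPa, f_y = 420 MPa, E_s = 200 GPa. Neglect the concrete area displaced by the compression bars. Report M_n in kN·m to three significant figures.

M_n ≈ 1540 kN·m

Assume both tension and compression steel yield.
Net tension couple steel: A_s − A'_s = 4500 mm².
a = (A_s − A'_s) f_y / (0.85 f'_c b) = 1890000/(0.85 × 28 × 425) = 186.85 mm.
c = a/β₁ = 186.85/0.85 = 219.82 mm; ε'_s = 0.003(c − d')/c = 0.0022 ≥ f_y/E_s = 0.0021, so compression steel does yield.
M_n = (A_s − A'_s) f_y (d − a/2) + A'_s f_y (d − d') = [1890000 × (685 − 93.425) + 672000 × (685 − 59)] × 10⁻⁶ = 1118.08 + 420.67 = 1538.75 kN·m.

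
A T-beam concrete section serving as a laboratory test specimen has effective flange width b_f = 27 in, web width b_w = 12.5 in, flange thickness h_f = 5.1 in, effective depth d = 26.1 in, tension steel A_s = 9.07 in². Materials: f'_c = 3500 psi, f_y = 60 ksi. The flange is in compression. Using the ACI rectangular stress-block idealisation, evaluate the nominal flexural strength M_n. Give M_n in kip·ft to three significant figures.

Tension: T = A_s f_y = 9.07 × 60 = 544.2 kips.
Try a within the flange: a = T/(0.85 f'_c b_f) = 544.2/(0.85 × 3.5 × 27) = 6.775 in.
a = 6.775 > h_f = 5.1 in: the block extends into the web. Split into flange-overhang and web parts.
C_f = 0.85 f'_c (b_f − b_w) h_f = 0.85 × 3.5 × (27 − 12.5) × 5.1 = 220.0 kips.
Remaining web compression depth: a_w = (T − C_f)/(0.85 f'_c b_w) = (544.2 − 220.0)/(0.85 × 3.5 × 12.5) = 8.718 in.
M_n = C_f(d − h_f/2) + (T − C_f)(d − a_w/2) = 220.0 × (26.1 − 2.55) + 324.2 × (26.1 − 4.359) = 5181.0 + 7048.4 = 12229.4 kip·in.
M_n = 12229.4/12 = 1019.12 kip·ft.

M_n ≈ 1020 kip·ft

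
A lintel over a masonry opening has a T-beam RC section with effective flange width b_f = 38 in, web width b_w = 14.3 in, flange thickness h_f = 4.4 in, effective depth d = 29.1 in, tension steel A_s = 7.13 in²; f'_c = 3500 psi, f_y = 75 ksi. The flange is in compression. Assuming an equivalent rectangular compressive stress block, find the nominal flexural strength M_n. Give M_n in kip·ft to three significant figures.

M_n ≈ 1190 kip·ft

Tension: T = A_s f_y = 7.13 × 75 = 534.75 kips.
Try a within the flange: a = T/(0.85 f'_c b_f) = 534.75/(0.85 × 3.5 × 38) = 4.730 in.
a = 4.730 > h_f = 4.4 in: the block extends into the web. Split into flange-overhang and web parts.
C_f = 0.85 f'_c (b_f − b_w) h_f = 0.85 × 3.5 × (38 − 14.3) × 4.4 = 310.2 kips.
Remaining web compression depth: a_w = (T − C_f)/(0.85 f'_c b_w) = (534.75 − 310.2)/(0.85 × 3.5 × 14.3) = 5.278 in.
M_n = C_f(d − h_f/2) + (T − C_f)(d − a_w/2) = 310.2 × (29.1 − 2.2) + 224.55 × (29.1 − 2.639) = 8344.4 + 5941.8 = 14286.2 kip·in.
M_n = 14286.2/12 = 1190.52 kip·ft.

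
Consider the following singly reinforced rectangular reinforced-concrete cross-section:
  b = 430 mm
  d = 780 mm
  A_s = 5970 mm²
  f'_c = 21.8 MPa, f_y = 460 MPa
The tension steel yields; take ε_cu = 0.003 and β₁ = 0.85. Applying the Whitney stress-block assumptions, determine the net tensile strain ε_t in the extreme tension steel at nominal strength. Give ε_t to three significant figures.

ε_t ≈ 0.00277

a = A_s f_y/(0.85 f'_c b) = 344.66 mm.
β₁ = 0.85, so c = a/β₁ = 344.66/0.85 = 405.48 mm.
From the linear strain diagram with ε_cu = 0.003: ε_t = 0.003 (d − c)/c = 0.003 × (780 − 405.48)/405.48 = 0.00277.
ε_t < 0.004 — the section is over-reinforced for flexure under ACI limits.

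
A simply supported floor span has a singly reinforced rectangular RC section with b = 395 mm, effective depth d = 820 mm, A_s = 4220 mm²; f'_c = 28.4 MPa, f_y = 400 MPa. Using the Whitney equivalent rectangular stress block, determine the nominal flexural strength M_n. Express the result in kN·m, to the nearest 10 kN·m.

T = A_s f_y = 4220 × 400 = 1688000 N = 1688 kN.
From C = T: a = T/(0.85 f'_c b) = 1688000/(0.85 × 28.4 × 395) = 177.03 mm.
M_n = T(d − a/2) = 1688 kN × (820 − 88.515) mm = 1234.75 kN·m.

M_n ≈ 1230 kN·m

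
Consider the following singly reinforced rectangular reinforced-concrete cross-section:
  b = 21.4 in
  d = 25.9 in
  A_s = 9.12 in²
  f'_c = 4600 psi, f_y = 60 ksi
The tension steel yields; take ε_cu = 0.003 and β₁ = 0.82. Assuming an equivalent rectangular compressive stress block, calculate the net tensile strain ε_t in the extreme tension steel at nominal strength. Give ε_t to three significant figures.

ε_t ≈ 0.00674

a = A_s f_y/(0.85 f'_c b) = 6.540 in.
β₁ = 0.82, so c = a/β₁ = 6.540/0.82 = 7.976 in.
From the linear strain diagram with ε_cu = 0.003: ε_t = 0.003 (d − c)/c = 0.003 × (25.9 − 7.976)/7.976 = 0.00674.
Since ε_t ≥ 0.005, the section is tension-controlled.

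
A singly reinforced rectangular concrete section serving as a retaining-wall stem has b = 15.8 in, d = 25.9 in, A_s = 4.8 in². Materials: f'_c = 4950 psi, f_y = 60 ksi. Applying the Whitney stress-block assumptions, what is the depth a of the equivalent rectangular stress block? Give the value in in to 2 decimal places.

a ≈ 4.33 in

T = A_s f_y = 4.8 × 60 = 288 kips.
a = T/(0.85 f'_c b) = 288/(0.85 × 4.95 × 15.8) = 4.33 in.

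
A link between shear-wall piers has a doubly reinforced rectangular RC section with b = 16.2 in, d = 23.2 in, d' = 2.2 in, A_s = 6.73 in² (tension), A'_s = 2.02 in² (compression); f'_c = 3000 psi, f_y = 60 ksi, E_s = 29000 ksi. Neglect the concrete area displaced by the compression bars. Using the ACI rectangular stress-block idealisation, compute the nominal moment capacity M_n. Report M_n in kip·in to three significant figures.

M_n ≈ 8130 kip·in

Assume both steels yield.
a = (A_s − A'_s) f_y/(0.85 f'_c b) = (6.73 − 2.02) × 60/(0.85 × 3 × 16.2) = 6.841 in.
c = a/β₁ = 6.841/0.85 = 8.048 in; ε'_s = 0.003(c − d')/c = 0.0022 ≥ ε_y = 0.0021, so the compression steel yields.
M_n = (A_s − A'_s) f_y (d − a/2) + A'_s f_y (d − d') = 282.6 × (23.2 − 3.4205) + 121.2 × (23.2 − 2.2) = 5589.7 + 2545.2 = 8134.9 kip·in.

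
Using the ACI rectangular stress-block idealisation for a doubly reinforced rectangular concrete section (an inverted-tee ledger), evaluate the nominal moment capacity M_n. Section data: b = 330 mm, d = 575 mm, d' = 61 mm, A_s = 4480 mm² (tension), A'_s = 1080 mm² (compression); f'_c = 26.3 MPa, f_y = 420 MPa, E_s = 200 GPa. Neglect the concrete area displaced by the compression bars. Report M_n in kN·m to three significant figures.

M_n ≈ 916 kN·m

Assume both tension and compression steel yield.
Net tension couple steel: A_s − A'_s = 3400 mm².
a = (A_s − A'_s) f_y / (0.85 f'_c b) = 1428000/(0.85 × 26.3 × 330) = 193.57 mm.
c = a/β₁ = 193.57/0.85 = 227.73 mm; ε'_s = 0.003(c − d')/c = 0.0022 ≥ f_y/E_s = 0.0021, so compression steel does yield.
M_n = (A_s − A'_s) f_y (d − a/2) + A'_s f_y (d − d') = [1428000 × (575 − 96.785) + 453600 × (575 − 61)] × 10⁻⁶ = 682.89 + 233.15 = 916.04 kN·m.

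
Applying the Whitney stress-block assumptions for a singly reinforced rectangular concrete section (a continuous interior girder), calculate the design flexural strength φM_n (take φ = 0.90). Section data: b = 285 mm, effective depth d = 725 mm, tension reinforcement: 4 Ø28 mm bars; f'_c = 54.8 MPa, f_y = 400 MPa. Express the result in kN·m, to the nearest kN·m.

A_s = 4 × 616 = 2464 mm².
T = A_s f_y = 2464 × 400 = 985600 N = 985.6 kN.
From C = T: a = T/(0.85 f'_c b) = 985600/(0.85 × 54.8 × 285) = 74.24 mm.
M_n = T(d − a/2) = 985.6 kN × (725 − 37.12) mm = 677.97 kN·m.
φM_n = 0.90 × 677.97 = 610.17 kN·m.

φM_n ≈ 610 kN·m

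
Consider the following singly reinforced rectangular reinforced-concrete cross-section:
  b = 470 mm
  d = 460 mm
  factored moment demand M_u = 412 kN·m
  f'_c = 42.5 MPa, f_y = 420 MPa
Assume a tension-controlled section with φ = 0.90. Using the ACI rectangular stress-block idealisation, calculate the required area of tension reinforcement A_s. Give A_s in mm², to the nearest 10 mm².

A_s ≈ 2540 mm²

M_n = M_u/φ = 412/0.90 = 457.778 kN·m.
With M_n = 0.85 f'_c a b (d − a/2), solve the quadratic for a:
a = d − √(d² − 2M_n/(0.85 f'_c b)) = 460 − √(460² − 2 × 457.778×10⁶/(0.85 × 42.5 × 470)) = 62.92 mm.
A_s = 0.85 f'_c a b / f_y = 0.85 × 42.5 × 62.92 × 470 / 420 = 2543.6 mm².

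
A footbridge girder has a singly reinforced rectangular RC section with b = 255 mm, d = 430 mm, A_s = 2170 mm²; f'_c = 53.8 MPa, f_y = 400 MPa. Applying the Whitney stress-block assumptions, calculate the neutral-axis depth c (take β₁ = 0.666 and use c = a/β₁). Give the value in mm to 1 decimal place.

T = A_s f_y = 2170 × 400 = 868000 N = 868 kN.
Setting C = 0.85 f'_c a b equal to T: a = 868000/(0.85 × 53.8 × 255) = 74.435 mm.
With β₁ = 0.666, c = a/β₁ = 74.435/0.666 = 111.8 mm.

c ≈ 111.8 mm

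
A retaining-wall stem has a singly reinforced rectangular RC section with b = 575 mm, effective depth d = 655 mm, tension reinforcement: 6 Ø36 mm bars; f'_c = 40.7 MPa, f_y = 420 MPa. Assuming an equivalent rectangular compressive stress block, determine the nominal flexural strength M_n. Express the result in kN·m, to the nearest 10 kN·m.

A_s = 6 × 1018 = 6108 mm².
T = A_s f_y = 6108 × 420 = 2565360 N = 2565.36 kN.
From C = T: a = T/(0.85 f'_c b) = 2565360/(0.85 × 40.7 × 575) = 128.96 mm.
M_n = T(d − a/2) = 2565.36 kN × (655 − 64.48) mm = 1514.90 kN·m.

M_n ≈ 1510 kN·m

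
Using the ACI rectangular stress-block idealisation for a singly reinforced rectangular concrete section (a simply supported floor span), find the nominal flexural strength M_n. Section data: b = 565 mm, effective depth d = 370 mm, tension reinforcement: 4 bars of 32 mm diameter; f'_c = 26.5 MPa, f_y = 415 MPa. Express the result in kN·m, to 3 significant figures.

M_n ≈ 424 kN·m

A_s = 4 × 804 = 3216 mm².
T = A_s f_y = 3216 × 415 = 1334640 N = 1334.64 kN.
From C = T: a = T/(0.85 f'_c b) = 1334640/(0.85 × 26.5 × 565) = 104.87 mm.
M_n = T(d − a/2) = 1334.64 kN × (370 − 52.435) mm = 423.83 kN·m.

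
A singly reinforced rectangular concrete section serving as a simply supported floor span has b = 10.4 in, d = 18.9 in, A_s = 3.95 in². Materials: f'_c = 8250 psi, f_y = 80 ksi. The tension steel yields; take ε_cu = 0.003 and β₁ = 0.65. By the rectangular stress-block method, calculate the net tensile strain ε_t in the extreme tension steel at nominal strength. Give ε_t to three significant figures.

ε_t ≈ 0.00551

a = A_s f_y/(0.85 f'_c b) = 4.333 in.
β₁ = 0.65, so c = a/β₁ = 4.333/0.65 = 6.666 in.
From the linear strain diagram with ε_cu = 0.003: ε_t = 0.003 (d − c)/c = 0.003 × (18.9 − 6.666)/6.666 = 0.00551.
Since ε_t ≥ 0.005, the section is tension-controlled.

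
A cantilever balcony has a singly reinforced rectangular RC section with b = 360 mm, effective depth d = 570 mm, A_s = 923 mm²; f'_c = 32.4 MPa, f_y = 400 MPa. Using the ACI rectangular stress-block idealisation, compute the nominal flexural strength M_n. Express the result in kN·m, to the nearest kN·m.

M_n ≈ 204 kN·m

T = A_s f_y = 923 × 400 = 369200 N = 369.2 kN.
From C = T: a = T/(0.85 f'_c b) = 369200/(0.85 × 32.4 × 360) = 37.24 mm.
M_n = T(d − a/2) = 369.2 kN × (570 − 18.62) mm = 203.57 kN·m.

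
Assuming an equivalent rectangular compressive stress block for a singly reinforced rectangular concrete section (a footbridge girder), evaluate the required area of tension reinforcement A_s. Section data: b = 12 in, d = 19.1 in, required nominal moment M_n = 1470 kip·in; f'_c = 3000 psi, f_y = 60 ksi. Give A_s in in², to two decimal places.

From M_n = 0.85 f'_c a b (d − a/2):
a = d − √(d² − 2M_n/(0.85 f'_c b)) = 19.1 − √(19.1² − 2 × 1470/(0.85 × 3 × 12)) = 2.707 in.
A_s = 0.85 f'_c a b / f_y = 0.85 × 3 × 2.707 × 12 / 60 = 1.381 in².

A_s ≈ 1.38 in²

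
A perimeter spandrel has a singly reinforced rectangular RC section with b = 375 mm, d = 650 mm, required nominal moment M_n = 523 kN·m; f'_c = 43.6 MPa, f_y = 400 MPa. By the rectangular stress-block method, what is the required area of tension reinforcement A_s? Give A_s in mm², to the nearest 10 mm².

With M_n = 0.85 f'_c a b (d − a/2), solve the quadratic for a:
a = d − √(d² − 2M_n/(0.85 f'_c b)) = 650 − √(650² − 2 × 523×10⁶/(0.85 × 43.6 × 375)) = 60.73 mm.
A_s = 0.85 f'_c a b / f_y = 0.85 × 43.6 × 60.73 × 375 / 400 = 2110.0 mm².

A_s ≈ 2110 mm²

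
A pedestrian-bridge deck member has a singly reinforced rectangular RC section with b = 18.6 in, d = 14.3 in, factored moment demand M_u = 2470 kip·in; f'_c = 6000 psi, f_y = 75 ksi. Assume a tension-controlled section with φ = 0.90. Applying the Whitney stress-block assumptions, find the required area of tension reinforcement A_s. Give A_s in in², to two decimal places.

A_s ≈ 2.77 in²

M_n = M_u/φ = 2470/0.90 = 2744.44 kip·in.
From M_n = 0.85 f'_c a b (d − a/2):
a = d − √(d² − 2M_n/(0.85 f'_c b)) = 14.3 − √(14.3² − 2 × 2744.44/(0.85 × 6 × 18.6)) = 2.191 in.
A_s = 0.85 f'_c a b / f_y = 0.85 × 6 × 2.191 × 18.6 / 75 = 2.771 in².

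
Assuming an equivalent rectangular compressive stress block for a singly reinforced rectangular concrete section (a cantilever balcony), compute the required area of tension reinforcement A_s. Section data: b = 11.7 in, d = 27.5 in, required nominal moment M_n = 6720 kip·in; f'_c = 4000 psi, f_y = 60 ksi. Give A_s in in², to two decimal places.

A_s ≈ 4.67 in²

From M_n = 0.85 f'_c a b (d − a/2):
a = d − √(d² − 2M_n/(0.85 f'_c b)) = 27.5 − √(27.5² − 2 × 6720/(0.85 × 4 × 11.7)) = 7.045 in.
A_s = 0.85 f'_c a b / f_y = 0.85 × 4 × 7.045 × 11.7 / 60 = 4.671 in².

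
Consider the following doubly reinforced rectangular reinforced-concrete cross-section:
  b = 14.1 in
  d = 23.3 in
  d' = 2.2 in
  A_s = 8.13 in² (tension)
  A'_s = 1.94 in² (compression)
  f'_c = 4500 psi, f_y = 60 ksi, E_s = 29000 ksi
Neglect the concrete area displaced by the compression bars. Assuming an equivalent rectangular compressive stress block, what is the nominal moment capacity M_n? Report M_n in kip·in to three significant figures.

M_n ≈ 9830 kip·in

Assume both steels yield.
a = (A_s − A'_s) f_y/(0.85 f'_c b) = (8.13 − 1.94) × 60/(0.85 × 4.5 × 14.1) = 6.886 in.
c = a/β₁ = 6.886/0.825 = 8.347 in; ε'_s = 0.003(c − d')/c = 0.0022 ≥ ε_y = 0.0021, so the compression steel yields.
M_n = (A_s − A'_s) f_y (d − a/2) + A'_s f_y (d − d') = 371.4 × (23.3 − 3.443) + 116.4 × (23.3 − 2.2) = 7374.9 + 2456.0 = 9830.9 kip·in.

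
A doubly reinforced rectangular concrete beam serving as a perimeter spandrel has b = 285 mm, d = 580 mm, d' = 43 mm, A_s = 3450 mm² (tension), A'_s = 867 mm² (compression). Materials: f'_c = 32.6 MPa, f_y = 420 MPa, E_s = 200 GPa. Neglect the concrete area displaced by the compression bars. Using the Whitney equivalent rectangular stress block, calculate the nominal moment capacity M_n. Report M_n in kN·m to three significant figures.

M_n ≈ 750 kN·m

Assume both tension and compression steel yield.
Net tension couple steel: A_s − A'_s = 2583 mm².
a = (A_s − A'_s) f_y / (0.85 f'_c b) = 1084860/(0.85 × 32.6 × 285) = 137.37 mm.
c = a/β₁ = 137.37/0.817 = 168.14 mm; ε'_s = 0.003(c − d')/c = 0.0022 ≥ f_y/E_s = 0.0021, so compression steel does yield.
M_n = (A_s − A'_s) f_y (d − a/2) + A'_s f_y (d − d') = [1084860 × (580 − 68.685) + 364140 × (580 − 43)] × 10⁻⁶ = 554.71 + 195.54 = 750.25 kN·m.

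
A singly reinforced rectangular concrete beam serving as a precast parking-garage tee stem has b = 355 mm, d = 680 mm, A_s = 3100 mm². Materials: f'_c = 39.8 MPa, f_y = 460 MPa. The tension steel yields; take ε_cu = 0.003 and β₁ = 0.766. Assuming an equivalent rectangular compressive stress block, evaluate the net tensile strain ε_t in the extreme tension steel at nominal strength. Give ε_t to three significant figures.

ε_t ≈ 0.0102

a = A_s f_y/(0.85 f'_c b) = 118.74 mm.
β₁ = 0.766, so c = a/β₁ = 118.74/0.766 = 155.01 mm.
From the linear strain diagram with ε_cu = 0.003: ε_t = 0.003 (d − c)/c = 0.003 × (680 − 155.01)/155.01 = 0.0102.
Since ε_t ≥ 0.005, the section is tension-controlled.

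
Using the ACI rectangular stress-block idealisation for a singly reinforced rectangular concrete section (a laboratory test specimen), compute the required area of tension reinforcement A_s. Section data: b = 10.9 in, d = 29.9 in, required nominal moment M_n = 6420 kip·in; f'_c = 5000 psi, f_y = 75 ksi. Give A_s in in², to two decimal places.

A_s ≈ 3.13 in²

From M_n = 0.85 f'_c a b (d − a/2):
a = d − √(d² − 2M_n/(0.85 f'_c b)) = 29.9 − √(29.9² − 2 × 6420/(0.85 × 5 × 10.9)) = 5.064 in.
A_s = 0.85 f'_c a b / f_y = 0.85 × 5 × 5.064 × 10.9 / 75 = 3.128 in².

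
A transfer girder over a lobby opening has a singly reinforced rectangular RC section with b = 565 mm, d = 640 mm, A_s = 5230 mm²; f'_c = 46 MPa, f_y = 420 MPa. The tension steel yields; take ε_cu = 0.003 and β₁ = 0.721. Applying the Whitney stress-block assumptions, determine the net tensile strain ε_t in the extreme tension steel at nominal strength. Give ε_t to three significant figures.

a = A_s f_y/(0.85 f'_c b) = 99.43 mm.
β₁ = 0.721, so c = a/β₁ = 99.43/0.721 = 137.91 mm.
From the linear strain diagram with ε_cu = 0.003: ε_t = 0.003 (d − c)/c = 0.003 × (640 − 137.91)/137.91 = 0.0109.
Since ε_t ≥ 0.005, the section is tension-controlled.

ε_t ≈ 0.0109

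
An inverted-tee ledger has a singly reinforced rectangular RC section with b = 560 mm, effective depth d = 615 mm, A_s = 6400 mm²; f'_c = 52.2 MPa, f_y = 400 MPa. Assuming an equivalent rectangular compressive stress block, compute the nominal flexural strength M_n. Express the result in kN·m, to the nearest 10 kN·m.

T = A_s f_y = 6400 × 400 = 2560000 N = 2560 kN.
From C = T: a = T/(0.85 f'_c b) = 2560000/(0.85 × 52.2 × 560) = 103.03 mm.
M_n = T(d − a/2) = 2560 kN × (615 − 51.515) mm = 1442.52 kN·m.

M_n ≈ 1440 kN·m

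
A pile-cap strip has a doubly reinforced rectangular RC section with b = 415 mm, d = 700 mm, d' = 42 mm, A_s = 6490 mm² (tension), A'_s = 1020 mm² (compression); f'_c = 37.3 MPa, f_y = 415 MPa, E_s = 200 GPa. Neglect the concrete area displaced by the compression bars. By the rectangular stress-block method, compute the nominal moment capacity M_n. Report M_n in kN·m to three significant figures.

M_n ≈ 1670 kN·m

Assume both tension and compression steel yield.
Net tension couple steel: A_s − A'_s = 5470 mm².
a = (A_s − A'_s) f_y / (0.85 f'_c b) = 2270050/(0.85 × 37.3 × 415) = 172.53 mm.
c = a/β₁ = 172.53/0.784 = 220.06 mm; ε'_s = 0.003(c − d')/c = 0.0024 ≥ f_y/E_s = 0.0021, so compression steel does yield.
M_n = (A_s − A'_s) f_y (d − a/2) + A'_s f_y (d − d') = [2270050 × (700 − 86.265) + 423300 × (700 − 42)] × 10⁻⁶ = 1393.21 + 278.53 = 1671.74 kN·m.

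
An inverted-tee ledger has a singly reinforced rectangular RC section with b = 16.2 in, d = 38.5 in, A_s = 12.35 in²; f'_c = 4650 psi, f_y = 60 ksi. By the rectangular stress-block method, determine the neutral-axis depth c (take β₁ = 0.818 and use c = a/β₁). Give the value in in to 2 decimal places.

c ≈ 14.15 in

T = A_s f_y = 12.35 × 60 = 741 kips.
a = T/(0.85 f'_c b) = 741/(0.85 × 4.65 × 16.2) = 11.5726 in.
With β₁ = 0.818, c = a/β₁ = 11.5726/0.818 = 14.15 in.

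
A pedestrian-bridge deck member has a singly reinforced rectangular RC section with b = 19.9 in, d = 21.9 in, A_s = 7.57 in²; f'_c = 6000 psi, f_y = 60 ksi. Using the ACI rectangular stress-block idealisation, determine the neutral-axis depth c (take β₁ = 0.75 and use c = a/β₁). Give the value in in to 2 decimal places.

c ≈ 5.97 in

T = A_s f_y = 7.57 × 60 = 454.2 kips.
a = T/(0.85 f'_c b) = 454.2/(0.85 × 6 × 19.9) = 4.4753 in.
With β₁ = 0.75, c = a/β₁ = 4.4753/0.75 = 5.97 in.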